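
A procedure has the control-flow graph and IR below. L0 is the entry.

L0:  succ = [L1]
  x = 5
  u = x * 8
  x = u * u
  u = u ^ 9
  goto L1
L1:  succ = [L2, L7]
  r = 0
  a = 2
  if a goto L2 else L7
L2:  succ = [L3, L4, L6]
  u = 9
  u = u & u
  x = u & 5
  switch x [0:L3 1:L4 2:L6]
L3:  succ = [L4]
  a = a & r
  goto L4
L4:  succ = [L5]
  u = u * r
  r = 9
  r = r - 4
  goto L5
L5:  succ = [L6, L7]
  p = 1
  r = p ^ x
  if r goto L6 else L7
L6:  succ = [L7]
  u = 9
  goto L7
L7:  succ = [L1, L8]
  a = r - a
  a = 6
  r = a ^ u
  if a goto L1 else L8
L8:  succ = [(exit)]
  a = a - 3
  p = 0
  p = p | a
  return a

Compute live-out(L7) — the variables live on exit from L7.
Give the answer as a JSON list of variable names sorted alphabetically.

def/use:
  L0: def={u,x} ue=∅
  L1: def={a,r} ue=∅
  L2: def={u,x} ue=∅
  L3: def={a} ue={a,r}
  L4: def={r,u} ue={r,u}
  L5: def={p,r} ue={x}
  L6: def={u} ue=∅
  L7: def={a,r} ue={a,r,u}
  L8: def={a,p} ue={a}

Live sets:
  live L0: ∅→{u}
  live L1: {u}→{a,r,u}
  live L2: {a,r}→{a,r,u,x}
  live L3: {a,r,u,x}→{a,r,u,x}
  live L4: {a,r,u,x}→{a,u,x}
  live L5: {a,u,x}→{a,r,u}
  live L6: {a,r}→{a,r,u}
  live L7: {a,r,u}→{a,u}
  live L8: {a}→∅

live-out(L7) = ["a", "u"]

Answer: ["a", "u"]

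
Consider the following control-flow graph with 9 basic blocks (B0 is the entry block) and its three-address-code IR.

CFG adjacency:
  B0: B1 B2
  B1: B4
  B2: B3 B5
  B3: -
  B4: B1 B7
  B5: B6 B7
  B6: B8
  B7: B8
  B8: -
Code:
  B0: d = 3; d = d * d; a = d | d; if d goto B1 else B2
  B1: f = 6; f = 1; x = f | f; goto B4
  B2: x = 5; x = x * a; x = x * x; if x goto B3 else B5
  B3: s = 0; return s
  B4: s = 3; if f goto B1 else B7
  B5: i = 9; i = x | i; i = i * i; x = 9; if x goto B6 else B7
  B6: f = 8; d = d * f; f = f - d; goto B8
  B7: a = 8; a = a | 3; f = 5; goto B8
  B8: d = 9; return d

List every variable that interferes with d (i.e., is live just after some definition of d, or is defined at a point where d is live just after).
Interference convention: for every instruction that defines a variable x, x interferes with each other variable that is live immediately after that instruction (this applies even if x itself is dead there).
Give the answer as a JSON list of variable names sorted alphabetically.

Answer: ["a", "f", "i", "x"]

Analysis:
def/use:
  B0: def={a,d} ue=∅
  B1: def={f,x} ue=∅
  B2: def={x} ue={a}
  B3: def={s} ue=∅
  B4: def={s} ue={f}
  B5: def={i,x} ue={x}
  B6: def={d,f} ue={d}
  B7: def={a,f} ue=∅
  B8: def={d} ue=∅

Live sets:
  live B0: ∅→{a,d}
  live B1: ∅→{f}
  live B2: {a,d}→{d,x}
  live B3: ∅→∅
  live B4: {f}→∅
  live B5: {d,x}→{d}
  live B6: {d}→∅
  live B7: ∅→∅
  live B8: ∅→∅

Conflict graph:
  a: {d,x}
  d: {a,f,i,x}
  f: {d,s,x}
  i: {d,x}
  s: {f}
  x: {a,d,f,i}

N(d) = ["a", "f", "i", "x"]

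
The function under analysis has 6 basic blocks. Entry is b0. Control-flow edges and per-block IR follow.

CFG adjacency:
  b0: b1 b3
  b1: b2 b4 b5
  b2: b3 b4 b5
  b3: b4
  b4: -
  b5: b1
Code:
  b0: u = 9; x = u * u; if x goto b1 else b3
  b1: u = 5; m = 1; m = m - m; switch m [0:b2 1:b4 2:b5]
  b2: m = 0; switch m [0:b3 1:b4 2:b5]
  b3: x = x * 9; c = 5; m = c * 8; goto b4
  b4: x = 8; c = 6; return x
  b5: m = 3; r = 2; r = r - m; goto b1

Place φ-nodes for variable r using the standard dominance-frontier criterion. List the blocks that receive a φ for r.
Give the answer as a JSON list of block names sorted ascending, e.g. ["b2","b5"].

Answer: ["b1", "b3", "b4"]

Analysis:
idom tree: b1←b0 b2←b1 b3←b0 b4←b0 b5←b1
Join-block Dom:
  b1: preds {b0,b5}: {b0} ∩ {b0,b1,b5} = {b0}; idom=b0
  b3: preds {b0,b2}: {b0} ∩ {b0,b1,b2} = {b0}; idom=b0
  b4: preds {b1,b2,b3}: {b0,b1} ∩ {b0,b1,b2} ∩ {b0,b3} = {b0}; idom=b0
  b5: preds {b1,b2}: {b0,b1} ∩ {b0,b1,b2} = {b0,b1}; idom=b1

Frontier:
  b1←b0: walk · to b0
  b1←b5: walk b5→b1 to b0
  b3←b0: walk · to b0
  b3←b2: walk b2→b1 to b0
  b4←b1: walk b1 to b0
  b4←b2: walk b2→b1 to b0
  b4←b3: walk b3 to b0
  b5←b1: walk · to b1
  b5←b2: walk b2 to b1
  b0 → ∅
  b1 → {b1,b3,b4}
  b2 → {b3,b4,b5}
  b3 → {b4}
  b4 → ∅
  b5 → {b1}

φ for r: defs {b5}
  DF⁺ = {b1,b3,b4}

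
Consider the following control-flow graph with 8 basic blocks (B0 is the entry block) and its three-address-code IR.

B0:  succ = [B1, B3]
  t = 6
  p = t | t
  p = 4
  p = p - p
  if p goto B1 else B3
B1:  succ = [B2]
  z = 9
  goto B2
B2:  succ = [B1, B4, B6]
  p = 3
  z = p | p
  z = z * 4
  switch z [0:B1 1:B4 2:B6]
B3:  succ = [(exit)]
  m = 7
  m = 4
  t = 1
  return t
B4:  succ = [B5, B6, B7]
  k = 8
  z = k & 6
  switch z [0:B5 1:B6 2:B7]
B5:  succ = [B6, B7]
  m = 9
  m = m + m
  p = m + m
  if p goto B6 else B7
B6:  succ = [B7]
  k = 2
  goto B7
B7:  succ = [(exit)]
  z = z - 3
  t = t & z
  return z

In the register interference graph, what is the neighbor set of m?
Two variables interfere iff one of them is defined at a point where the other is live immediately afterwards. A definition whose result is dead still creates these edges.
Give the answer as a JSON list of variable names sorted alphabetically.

Block summaries:
  B0: {p,t} / ∅
  B1: {z} / ∅
  B2: {p,z} / ∅
  B3: {m,t} / ∅
  B4: {k,z} / ∅
  B5: {m,p} / ∅
  B6: {k} / ∅
  B7: {t,z} / {t,z}

Backward fixpoint:
  live B0: ∅→{t}
  live B1: {t}→{t}
  live B2: {t}→{t,z}
  live B3: ∅→∅
  live B4: {t}→{t,z}
  live B5: {t,z}→{t,z}
  live B6: {t,z}→{t,z}
  live B7: {t,z}→∅

Interference:
  k↔{t,z}
  m↔{t,z}
  p↔{t,z}
  t↔{k,m,p,z}
  z↔{k,m,p,t}

N(m) = ["t", "z"]

Answer: ["t", "z"]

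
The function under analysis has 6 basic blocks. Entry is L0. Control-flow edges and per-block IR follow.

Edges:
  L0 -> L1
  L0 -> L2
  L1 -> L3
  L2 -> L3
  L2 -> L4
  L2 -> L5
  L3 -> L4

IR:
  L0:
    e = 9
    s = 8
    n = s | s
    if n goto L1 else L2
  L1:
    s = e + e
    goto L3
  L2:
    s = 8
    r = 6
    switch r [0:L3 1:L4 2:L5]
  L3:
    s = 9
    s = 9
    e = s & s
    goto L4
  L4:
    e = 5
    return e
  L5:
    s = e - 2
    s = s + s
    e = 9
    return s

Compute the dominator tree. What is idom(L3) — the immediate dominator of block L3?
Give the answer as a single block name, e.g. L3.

idom tree: L1←L0 L2←L0 L3←L0 L4←L0 L5←L2
Dom at joins:
  L3: preds {L1,L2}: {L0,L1} ∩ {L0,L2} = {L0}; idom=L0
  L4: preds {L2,L3}: {L0,L2} ∩ {L0,L3} = {L0}; idom=L0

idom(L3) = L0

Answer: L0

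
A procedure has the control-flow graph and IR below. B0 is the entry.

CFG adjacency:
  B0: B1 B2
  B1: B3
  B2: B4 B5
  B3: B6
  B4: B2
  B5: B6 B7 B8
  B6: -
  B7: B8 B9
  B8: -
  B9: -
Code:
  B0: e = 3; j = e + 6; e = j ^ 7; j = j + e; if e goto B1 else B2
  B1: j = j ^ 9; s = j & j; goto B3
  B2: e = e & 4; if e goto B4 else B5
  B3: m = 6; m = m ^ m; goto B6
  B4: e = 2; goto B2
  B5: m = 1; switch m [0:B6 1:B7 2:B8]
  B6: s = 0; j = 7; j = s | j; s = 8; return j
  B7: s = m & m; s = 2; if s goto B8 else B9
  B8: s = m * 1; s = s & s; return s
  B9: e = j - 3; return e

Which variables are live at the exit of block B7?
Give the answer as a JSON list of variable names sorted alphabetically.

def/use:
  B0: {e,j} / ∅
  B1: {j,s} / {j}
  B2: {e} / {e}
  B3: {m} / ∅
  B4: {e} / ∅
  B5: {m} / ∅
  B6: {j,s} / ∅
  B7: {s} / {m}
  B8: {s} / {m}
  B9: {e} / {j}

Backward fixpoint:
  live B0: ∅→{e,j}
  live B1: {j}→∅
  live B2: {e,j}→{j}
  live B3: ∅→∅
  live B4: {j}→{e,j}
  live B5: {j}→{j,m}
  live B6: ∅→∅
  live B7: {j,m}→{j,m}
  live B8: {m}→∅
  live B9: {j}→∅

live-out(B7) = ["j", "m"]

Answer: ["j", "m"]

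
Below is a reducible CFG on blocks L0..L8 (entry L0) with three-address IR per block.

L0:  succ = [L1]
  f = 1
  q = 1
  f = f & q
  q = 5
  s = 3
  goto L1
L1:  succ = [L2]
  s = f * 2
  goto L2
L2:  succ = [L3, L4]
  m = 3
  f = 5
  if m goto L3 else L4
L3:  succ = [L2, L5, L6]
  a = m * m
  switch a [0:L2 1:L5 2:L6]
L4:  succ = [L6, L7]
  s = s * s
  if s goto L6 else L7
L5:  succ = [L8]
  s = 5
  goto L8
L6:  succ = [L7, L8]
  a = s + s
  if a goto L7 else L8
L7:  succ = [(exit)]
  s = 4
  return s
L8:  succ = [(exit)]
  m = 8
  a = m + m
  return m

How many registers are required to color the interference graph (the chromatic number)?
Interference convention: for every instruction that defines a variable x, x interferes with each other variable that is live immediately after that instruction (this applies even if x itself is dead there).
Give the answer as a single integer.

def/use:
  L0: def={f,q,s} ue=∅
  L1: def={s} ue={f}
  L2: def={f,m} ue=∅
  L3: def={a} ue={m}
  L4: def={s} ue={s}
  L5: def={s} ue=∅
  L6: def={a} ue={s}
  L7: def={s} ue=∅
  L8: def={a,m} ue=∅

Liveness:
  live L0: ∅→{f}
  live L1: {f}→{s}
  live L2: {s}→{m,s}
  live L3: {m,s}→{s}
  live L4: {s}→{s}
  live L5: ∅→∅
  live L6: {s}→∅
  live L7: ∅→∅
  live L8: ∅→∅

Conflict graph:
  a↔{m,s}
  f↔{m,q,s}
  m↔{a,f,s}
  q↔{f}
  s↔{a,f,m}

Chromatic number:
  clique {a,m,s} ⇒ need ≥ 3
  assign a→R0 f→R0 m→R1 q→R1 s→R2 — no edge inside a register ⇒ χ ≤ 3
  χ = 3

Answer: 3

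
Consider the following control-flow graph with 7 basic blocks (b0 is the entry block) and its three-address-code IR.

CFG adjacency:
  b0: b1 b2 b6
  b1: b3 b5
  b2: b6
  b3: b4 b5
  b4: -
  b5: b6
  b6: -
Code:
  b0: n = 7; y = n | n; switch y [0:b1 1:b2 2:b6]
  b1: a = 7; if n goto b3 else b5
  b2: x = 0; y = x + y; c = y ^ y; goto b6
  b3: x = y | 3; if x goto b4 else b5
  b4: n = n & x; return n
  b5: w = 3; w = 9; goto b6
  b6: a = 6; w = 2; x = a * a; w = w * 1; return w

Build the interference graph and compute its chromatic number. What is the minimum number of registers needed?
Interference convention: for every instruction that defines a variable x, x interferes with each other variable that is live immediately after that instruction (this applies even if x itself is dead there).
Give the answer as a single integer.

Answer: 3

Analysis:
def/use:
  b0: def={n,y} ue=∅
  b1: def={a} ue={n}
  b2: def={c,x,y} ue={y}
  b3: def={x} ue={y}
  b4: def={n} ue={n,x}
  b5: def={w} ue=∅
  b6: def={a,w,x} ue=∅

Live sets:
  live b0: ∅→{n,y}
  live b1: {n,y}→{n,y}
  live b2: {y}→∅
  live b3: {n,y}→{n,x}
  live b4: {n,x}→∅
  live b5: ∅→∅
  live b6: ∅→∅

Conflict graph:
  a: {n,w,y}
  c: ∅
  n: {a,x,y}
  w: {a,x}
  x: {n,w,y}
  y: {a,n,x}

Chromatic number:
  lower bound: {a,n,y} mutually conflict ⇒ χ ≥ 3
  assign a→r0 c→r0 n→r1 w→r1 x→r0 y→r2 — no edge inside a register ⇒ χ ≤ 3
  χ = 3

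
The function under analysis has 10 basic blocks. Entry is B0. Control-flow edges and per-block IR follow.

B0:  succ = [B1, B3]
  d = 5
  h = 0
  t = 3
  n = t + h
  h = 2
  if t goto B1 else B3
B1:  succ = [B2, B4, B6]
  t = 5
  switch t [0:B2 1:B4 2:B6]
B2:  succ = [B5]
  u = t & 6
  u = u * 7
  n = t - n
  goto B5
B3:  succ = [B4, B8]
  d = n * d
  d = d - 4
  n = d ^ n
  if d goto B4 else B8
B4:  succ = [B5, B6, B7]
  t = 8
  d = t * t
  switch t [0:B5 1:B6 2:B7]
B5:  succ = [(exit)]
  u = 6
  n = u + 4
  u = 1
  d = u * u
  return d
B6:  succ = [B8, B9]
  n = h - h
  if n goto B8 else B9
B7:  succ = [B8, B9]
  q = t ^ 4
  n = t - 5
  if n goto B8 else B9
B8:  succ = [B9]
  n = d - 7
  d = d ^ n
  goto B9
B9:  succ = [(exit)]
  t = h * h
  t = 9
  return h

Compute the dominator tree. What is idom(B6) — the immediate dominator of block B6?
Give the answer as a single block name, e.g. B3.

idom tree: B1←B0 B2←B1 B3←B0 B4←B0 B5←B0 B6←B0 B7←B4 B8←B0 B9←B0
Dom∩ at merges:
  B4: preds {B1,B3}: {B0,B1} ∩ {B0,B3} = {B0}; idom=B0
  B5: preds {B2,B4}: {B0,B1,B2} ∩ {B0,B4} = {B0}; idom=B0
  B6: preds {B1,B4}: {B0,B1} ∩ {B0,B4} = {B0}; idom=B0
  B8: preds {B3,B6,B7}: {B0,B3} ∩ {B0,B6} ∩ {B0,B4,B7} = {B0}; idom=B0
  B9: preds {B6,B7,B8}: {B0,B6} ∩ {B0,B4,B7} ∩ {B0,B8} = {B0}; idom=B0

idom(B6) = B0

Answer: B0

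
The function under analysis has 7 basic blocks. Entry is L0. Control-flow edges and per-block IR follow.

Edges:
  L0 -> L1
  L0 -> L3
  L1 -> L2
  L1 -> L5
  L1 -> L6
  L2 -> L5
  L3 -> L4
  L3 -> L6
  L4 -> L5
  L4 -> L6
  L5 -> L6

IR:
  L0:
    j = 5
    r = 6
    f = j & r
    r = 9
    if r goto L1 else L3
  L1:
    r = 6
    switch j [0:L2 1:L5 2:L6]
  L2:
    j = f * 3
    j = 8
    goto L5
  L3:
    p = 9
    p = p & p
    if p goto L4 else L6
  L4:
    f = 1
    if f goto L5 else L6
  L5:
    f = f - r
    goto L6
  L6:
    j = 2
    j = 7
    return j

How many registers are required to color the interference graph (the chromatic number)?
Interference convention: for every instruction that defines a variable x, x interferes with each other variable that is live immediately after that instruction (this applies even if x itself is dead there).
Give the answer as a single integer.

Block summaries:
  L0 def {f,j,r} use ∅
  L1 def {r} use {j}
  L2 def {j} use {f}
  L3 def {p} use ∅
  L4 def {f} use ∅
  L5 def {f} use {f,r}
  L6 def {j} use ∅

Backward fixpoint:
  L0: in=∅ out={f,j,r}
  L1: in={f,j} out={f,r}
  L2: in={f,r} out={f,r}
  L3: in={r} out={r}
  L4: in={r} out={f,r}
  L5: in={f,r} out=∅
  L6: in=∅ out=∅

Interfere edges:
  f: {j,r}
  j: {f,r}
  p: {r}
  r: {f,j,p}

Chromatic number:
  clique {f,j,r} ⇒ need ≥ 3
  assign f→R1 j→R2 p→R1 r→R0 — no edge inside a register ⇒ χ ≤ 3
  χ = 3

Answer: 3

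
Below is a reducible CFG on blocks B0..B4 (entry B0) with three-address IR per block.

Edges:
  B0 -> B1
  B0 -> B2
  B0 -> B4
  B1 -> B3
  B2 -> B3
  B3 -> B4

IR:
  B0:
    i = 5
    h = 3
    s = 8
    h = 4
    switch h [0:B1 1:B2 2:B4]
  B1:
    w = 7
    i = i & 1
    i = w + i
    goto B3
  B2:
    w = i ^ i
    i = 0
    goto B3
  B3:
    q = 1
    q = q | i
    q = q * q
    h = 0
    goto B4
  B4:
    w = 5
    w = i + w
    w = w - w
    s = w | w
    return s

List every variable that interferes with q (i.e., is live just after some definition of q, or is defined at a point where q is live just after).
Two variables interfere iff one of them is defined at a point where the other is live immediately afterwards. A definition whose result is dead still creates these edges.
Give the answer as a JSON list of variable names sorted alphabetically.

Per-block:
  B0 def {h,i,s} use ∅
  B1 def {i,w} use {i}
  B2 def {i,w} use {i}
  B3 def {h,q} use {i}
  B4 def {s,w} use {i}

Liveness:
  B0 li=∅ lo={i}
  B1 li={i} lo={i}
  B2 li={i} lo={i}
  B3 li={i} lo={i}
  B4 li={i} lo=∅

Interference:
  h: {i}
  i: {h,q,s,w}
  q: {i}
  s: {i}
  w: {i}

N(q) = ["i"]

Answer: ["i"]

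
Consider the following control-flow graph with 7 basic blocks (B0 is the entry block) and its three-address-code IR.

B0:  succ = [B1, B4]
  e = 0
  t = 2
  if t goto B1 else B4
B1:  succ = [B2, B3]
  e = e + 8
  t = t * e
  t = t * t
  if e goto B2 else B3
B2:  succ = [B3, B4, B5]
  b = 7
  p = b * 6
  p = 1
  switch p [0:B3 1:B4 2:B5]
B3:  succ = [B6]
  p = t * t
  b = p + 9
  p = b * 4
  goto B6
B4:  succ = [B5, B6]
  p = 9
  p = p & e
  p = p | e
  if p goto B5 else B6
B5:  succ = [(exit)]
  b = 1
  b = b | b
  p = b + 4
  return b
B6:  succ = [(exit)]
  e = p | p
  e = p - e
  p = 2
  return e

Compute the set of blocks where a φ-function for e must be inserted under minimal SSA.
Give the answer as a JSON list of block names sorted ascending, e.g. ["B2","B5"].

idom tree: B1←B0 B2←B1 B3←B1 B4←B0 B5←B0 B6←B0
Dom at joins:
  B3: preds {B1,B2}: {B0,B1} ∩ {B0,B1,B2} = {B0,B1}; idom=B1
  B4: preds {B0,B2}: {B0} ∩ {B0,B1,B2} = {B0}; idom=B0
  B5: preds {B2,B4}: {B0,B1,B2} ∩ {B0,B4} = {B0}; idom=B0
  B6: preds {B3,B4}: {B0,B1,B3} ∩ {B0,B4} = {B0}; idom=B0

DF walk-up:
  B3←B1: walk · to B1
  B3←B2: walk B2 to B1
  B4←B0: walk · to B0
  B4←B2: walk B2→B1 to B0
  B5←B2: walk B2→B1 to B0
  B5←B4: walk B4 to B0
  B6←B3: walk B3→B1 to B0
  B6←B4: walk B4 to B0
  B0: DF=∅
  B1: DF={B4,B5,B6}
  B2: DF={B3,B4,B5}
  B3: DF={B6}
  B4: DF={B5,B6}
  B5: DF=∅
  B6: DF=∅

φ for e: defs {B0,B1,B6}
  DF⁺ = {B4,B5,B6}

Answer: ["B4", "B5", "B6"]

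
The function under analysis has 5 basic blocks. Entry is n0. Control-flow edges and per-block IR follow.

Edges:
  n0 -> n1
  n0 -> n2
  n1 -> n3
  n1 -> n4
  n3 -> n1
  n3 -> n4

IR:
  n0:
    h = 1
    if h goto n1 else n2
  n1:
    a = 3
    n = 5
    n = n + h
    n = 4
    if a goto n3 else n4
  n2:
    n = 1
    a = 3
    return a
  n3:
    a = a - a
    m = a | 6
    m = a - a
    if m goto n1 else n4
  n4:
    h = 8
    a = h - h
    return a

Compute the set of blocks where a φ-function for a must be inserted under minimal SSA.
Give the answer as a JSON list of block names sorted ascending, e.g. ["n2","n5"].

Answer: ["n1", "n4"]

Working:
idom tree: n1←n0 n2←n0 n3←n1 n4←n1
Dom at joins:
  n1: preds {n0,n3}: {n0} ∩ {n0,n1,n3} = {n0}; idom=n0
  n4: preds {n1,n3}: {n0,n1} ∩ {n0,n1,n3} = {n0,n1}; idom=n1

DF derivation:
  n1←n0: walk · to n0
  n1←n3: walk n3→n1 to n0
  n4←n1: walk · to n1
  n4←n3: walk n3 to n1
  DF(n0)=∅
  DF(n1)={n1}
  DF(n2)=∅
  DF(n3)={n1,n4}
  DF(n4)=∅

φ for a: defs {n1,n2,n3,n4}
  DF⁺ = {n1,n4}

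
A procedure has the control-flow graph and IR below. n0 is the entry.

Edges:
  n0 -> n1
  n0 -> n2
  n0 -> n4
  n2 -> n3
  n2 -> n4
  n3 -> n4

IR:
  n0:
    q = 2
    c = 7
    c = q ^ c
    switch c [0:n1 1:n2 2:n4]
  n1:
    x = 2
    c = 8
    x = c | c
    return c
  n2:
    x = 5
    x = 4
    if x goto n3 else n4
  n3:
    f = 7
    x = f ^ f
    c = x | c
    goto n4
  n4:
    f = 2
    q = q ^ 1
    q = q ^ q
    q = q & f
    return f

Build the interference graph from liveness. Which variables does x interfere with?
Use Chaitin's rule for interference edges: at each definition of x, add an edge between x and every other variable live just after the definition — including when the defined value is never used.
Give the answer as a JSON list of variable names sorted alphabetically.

Answer: ["c", "q"]

Derivation:
Per-block:
  n0 def {c,q} use ∅
  n1 def {c,x} use ∅
  n2 def {x} use ∅
  n3 def {c,f,x} use {c}
  n4 def {f,q} use {q}

Live sets:
  live n0: ∅→{c,q}
  live n1: ∅→∅
  live n2: {c,q}→{c,q}
  live n3: {c,q}→{q}
  live n4: {q}→∅

Interference:
  c: {f,q,x}
  f: {c,q}
  q: {c,f,x}
  x: {c,q}

N(x) = ["c", "q"]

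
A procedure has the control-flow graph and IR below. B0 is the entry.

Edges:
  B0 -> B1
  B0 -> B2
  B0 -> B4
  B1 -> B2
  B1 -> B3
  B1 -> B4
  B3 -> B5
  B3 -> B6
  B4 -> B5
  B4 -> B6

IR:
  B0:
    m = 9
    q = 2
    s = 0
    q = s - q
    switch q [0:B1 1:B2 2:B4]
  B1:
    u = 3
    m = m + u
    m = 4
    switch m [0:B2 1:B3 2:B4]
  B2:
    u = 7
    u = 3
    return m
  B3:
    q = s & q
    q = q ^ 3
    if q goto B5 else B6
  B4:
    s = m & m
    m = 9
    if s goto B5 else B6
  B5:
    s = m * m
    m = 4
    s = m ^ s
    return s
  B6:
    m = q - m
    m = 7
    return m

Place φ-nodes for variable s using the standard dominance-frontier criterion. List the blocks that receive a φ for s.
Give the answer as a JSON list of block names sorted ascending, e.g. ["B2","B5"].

idom tree: B1←B0 B2←B0 B3←B1 B4←B0 B5←B0 B6←B0
Dom at joins:
  B2: preds {B0,B1}: {B0} ∩ {B0,B1} = {B0}; idom=B0
  B4: preds {B0,B1}: {B0} ∩ {B0,B1} = {B0}; idom=B0
  B5: preds {B3,B4}: {B0,B1,B3} ∩ {B0,B4} = {B0}; idom=B0
  B6: preds {B3,B4}: {B0,B1,B3} ∩ {B0,B4} = {B0}; idom=B0

DF walk-up:
  join B2 pred B0: · stop@B0
  join B2 pred B1: B1 stop@B0
  join B4 pred B0: · stop@B0
  join B4 pred B1: B1 stop@B0
  join B5 pred B3: B3→B1 stop@B0
  join B5 pred B4: B4 stop@B0
  join B6 pred B3: B3→B1 stop@B0
  join B6 pred B4: B4 stop@B0
  B0: DF=∅
  B1: DF={B2,B4,B5,B6}
  B2: DF=∅
  B3: DF={B5,B6}
  B4: DF={B5,B6}
  B5: DF=∅
  B6: DF=∅

φ for s: defs {B0,B4,B5}
  DF⁺ = {B5,B6}

Answer: ["B5", "B6"]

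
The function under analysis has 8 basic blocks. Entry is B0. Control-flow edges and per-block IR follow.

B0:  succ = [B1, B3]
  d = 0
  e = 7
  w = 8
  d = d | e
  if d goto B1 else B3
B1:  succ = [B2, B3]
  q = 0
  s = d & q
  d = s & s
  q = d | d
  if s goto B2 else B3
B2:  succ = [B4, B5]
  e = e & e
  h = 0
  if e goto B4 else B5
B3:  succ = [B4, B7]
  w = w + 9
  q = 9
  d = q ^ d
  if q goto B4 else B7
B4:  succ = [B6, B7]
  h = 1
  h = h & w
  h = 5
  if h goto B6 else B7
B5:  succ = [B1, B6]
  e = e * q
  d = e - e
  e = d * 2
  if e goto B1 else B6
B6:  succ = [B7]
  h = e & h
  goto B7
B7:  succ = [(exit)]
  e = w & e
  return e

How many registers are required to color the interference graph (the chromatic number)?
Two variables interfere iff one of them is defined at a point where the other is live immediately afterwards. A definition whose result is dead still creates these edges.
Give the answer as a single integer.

Answer: 5

Derivation:
Per-block:
  B0 def {d,e,w} use ∅
  B1 def {d,q,s} use {d}
  B2 def {e,h} use {e}
  B3 def {d,q,w} use {d,w}
  B4 def {h} use {w}
  B5 def {d,e} use {e,q}
  B6 def {h} use {e,h}
  B7 def {e} use {e,w}

Backward fixpoint:
  B0 li=∅ lo={d,e,w}
  B1 li={d,e,w} lo={d,e,q,w}
  B2 li={e,q,w} lo={e,h,q,w}
  B3 li={d,e,w} lo={e,w}
  B4 li={e,w} lo={e,h,w}
  B5 li={e,h,q,w} lo={d,e,h,w}
  B6 li={e,h,w} lo={e,w}
  B7 li={e,w} lo=∅

Interference:
  d — {e,h,q,s,w}
  e — {d,h,q,s,w}
  h — {d,e,q,w}
  q — {d,e,h,s,w}
  s — {d,e,q,w}
  w — {d,e,h,q,s}

Colouring:
  {d,e,h,q,w} pairwise interfere (5-clique) ⇒ χ ≥ 5
  assign d→c0 e→c1 h→c4 q→c2 s→c4 w→c3 — no edge inside a register ⇒ χ ≤ 5
  χ = 5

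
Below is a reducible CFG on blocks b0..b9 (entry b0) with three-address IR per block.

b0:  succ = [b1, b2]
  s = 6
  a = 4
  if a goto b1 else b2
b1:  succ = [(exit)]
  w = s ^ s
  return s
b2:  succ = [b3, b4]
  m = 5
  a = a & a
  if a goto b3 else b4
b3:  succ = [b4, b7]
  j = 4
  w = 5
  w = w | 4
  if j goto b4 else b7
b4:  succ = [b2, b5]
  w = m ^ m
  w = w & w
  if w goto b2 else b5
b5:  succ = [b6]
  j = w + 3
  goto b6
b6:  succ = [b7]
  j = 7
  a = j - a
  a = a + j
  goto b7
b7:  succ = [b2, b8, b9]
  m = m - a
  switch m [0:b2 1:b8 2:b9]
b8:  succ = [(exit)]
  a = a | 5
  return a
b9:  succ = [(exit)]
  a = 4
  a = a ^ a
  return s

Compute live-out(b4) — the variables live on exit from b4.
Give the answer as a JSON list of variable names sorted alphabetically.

Answer: ["a", "m", "s", "w"]

Derivation:
def/use:
  b0 def {a,s} use ∅
  b1 def {w} use {s}
  b2 def {a,m} use {a}
  b3 def {j,w} use ∅
  b4 def {w} use {m}
  b5 def {j} use {w}
  b6 def {a,j} use {a}
  b7 def {m} use {a,m}
  b8 def {a} use {a}
  b9 def {a} use {s}

Backward fixpoint:
  b0 li=∅ lo={a,s}
  b1 li={s} lo=∅
  b2 li={a,s} lo={a,m,s}
  b3 li={a,m,s} lo={a,m,s}
  b4 li={a,m,s} lo={a,m,s,w}
  b5 li={a,m,s,w} lo={a,m,s}
  b6 li={a,m,s} lo={a,m,s}
  b7 li={a,m,s} lo={a,s}
  b8 li={a} lo=∅
  b9 li={s} lo=∅

live-out(b4) = ["a", "m", "s", "w"]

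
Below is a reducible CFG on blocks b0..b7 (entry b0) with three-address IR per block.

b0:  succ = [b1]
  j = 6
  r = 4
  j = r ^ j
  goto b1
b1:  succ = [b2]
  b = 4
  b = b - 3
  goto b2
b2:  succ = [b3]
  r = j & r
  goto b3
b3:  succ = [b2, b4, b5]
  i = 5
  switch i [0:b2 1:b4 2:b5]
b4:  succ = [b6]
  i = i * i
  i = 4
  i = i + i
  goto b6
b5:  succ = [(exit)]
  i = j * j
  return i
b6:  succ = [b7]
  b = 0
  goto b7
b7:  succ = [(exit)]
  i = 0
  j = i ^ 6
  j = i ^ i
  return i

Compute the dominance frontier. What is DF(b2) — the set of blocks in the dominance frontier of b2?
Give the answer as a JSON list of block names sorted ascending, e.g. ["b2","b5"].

idom tree: b1←b0 b2←b1 b3←b2 b4←b3 b5←b3 b6←b4 b7←b6
Join-block Dom:
  b2: preds {b1,b3}: {b0,b1} ∩ {b0,b1,b2,b3} = {b0,b1}; idom=b1

Frontier:
  b2←b1: walk · to b1
  b2←b3: walk b3→b2 to b1
  b0: DF=∅
  b1: DF=∅
  b2: DF={b2}
  b3: DF={b2}
  b4: DF=∅
  b5: DF=∅
  b6: DF=∅
  b7: DF=∅

DF(b2) = ["b2"]

Answer: ["b2"]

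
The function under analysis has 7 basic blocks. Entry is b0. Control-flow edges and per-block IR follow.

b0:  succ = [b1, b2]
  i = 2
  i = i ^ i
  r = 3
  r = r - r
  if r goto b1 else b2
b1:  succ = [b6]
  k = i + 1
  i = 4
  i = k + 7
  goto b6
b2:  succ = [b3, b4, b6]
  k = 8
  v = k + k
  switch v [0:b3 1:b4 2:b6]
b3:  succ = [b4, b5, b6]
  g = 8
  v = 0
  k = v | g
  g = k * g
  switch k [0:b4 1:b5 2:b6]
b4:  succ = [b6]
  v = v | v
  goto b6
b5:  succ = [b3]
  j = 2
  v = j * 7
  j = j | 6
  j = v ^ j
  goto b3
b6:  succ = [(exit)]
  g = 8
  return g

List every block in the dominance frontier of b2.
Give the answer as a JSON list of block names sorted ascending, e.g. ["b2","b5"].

idom tree: b1←b0 b2←b0 b3←b2 b4←b2 b5←b3 b6←b0
Dom at joins:
  b3: preds {b2,b5}: {b0,b2} ∩ {b0,b2,b3,b5} = {b0,b2}; idom=b2
  b4: preds {b2,b3}: {b0,b2} ∩ {b0,b2,b3} = {b0,b2}; idom=b2
  b6: preds {b1,b2,b3,b4}: {b0,b1} ∩ {b0,b2} ∩ {b0,b2,b3} ∩ {b0,b2,b4} = {b0}; idom=b0

DF walk-up:
  b3←b2: walk · to b2
  b3←b5: walk b5→b3 to b2
  b4←b2: walk · to b2
  b4←b3: walk b3 to b2
  b6←b1: walk b1 to b0
  b6←b2: walk b2 to b0
  b6←b3: walk b3→b2 to b0
  b6←b4: walk b4→b2 to b0
  b0: DF=∅
  b1: DF={b6}
  b2: DF={b6}
  b3: DF={b3,b4,b6}
  b4: DF={b6}
  b5: DF={b3}
  b6: DF=∅

DF(b2) = ["b6"]

Answer: ["b6"]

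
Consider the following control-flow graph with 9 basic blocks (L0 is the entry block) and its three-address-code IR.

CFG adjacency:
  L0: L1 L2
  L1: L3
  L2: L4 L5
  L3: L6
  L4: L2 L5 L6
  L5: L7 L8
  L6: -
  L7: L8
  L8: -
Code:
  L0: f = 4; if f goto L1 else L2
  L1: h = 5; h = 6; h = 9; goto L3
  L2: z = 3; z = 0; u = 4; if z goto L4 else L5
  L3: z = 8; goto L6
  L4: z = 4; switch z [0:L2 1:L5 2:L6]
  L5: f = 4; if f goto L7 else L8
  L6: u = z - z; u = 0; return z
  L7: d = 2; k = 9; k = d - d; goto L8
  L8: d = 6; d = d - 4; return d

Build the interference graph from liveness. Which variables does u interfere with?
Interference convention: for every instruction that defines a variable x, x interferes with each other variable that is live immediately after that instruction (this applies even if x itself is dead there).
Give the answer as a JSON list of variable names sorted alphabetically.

def/use:
  L0: {f} / ∅
  L1: {h} / ∅
  L2: {u,z} / ∅
  L3: {z} / ∅
  L4: {z} / ∅
  L5: {f} / ∅
  L6: {u} / {z}
  L7: {d,k} / ∅
  L8: {d} / ∅

Liveness:
  L0 li=∅ lo=∅
  L1 li=∅ lo=∅
  L2 li=∅ lo=∅
  L3 li=∅ lo={z}
  L4 li=∅ lo={z}
  L5 li=∅ lo=∅
  L6 li={z} lo=∅
  L7 li=∅ lo=∅
  L8 li=∅ lo=∅

Conflict graph:
  d — {k}
  f — ∅
  h — ∅
  k — {d}
  u — {z}
  z — {u}

N(u) = ["z"]

Answer: ["z"]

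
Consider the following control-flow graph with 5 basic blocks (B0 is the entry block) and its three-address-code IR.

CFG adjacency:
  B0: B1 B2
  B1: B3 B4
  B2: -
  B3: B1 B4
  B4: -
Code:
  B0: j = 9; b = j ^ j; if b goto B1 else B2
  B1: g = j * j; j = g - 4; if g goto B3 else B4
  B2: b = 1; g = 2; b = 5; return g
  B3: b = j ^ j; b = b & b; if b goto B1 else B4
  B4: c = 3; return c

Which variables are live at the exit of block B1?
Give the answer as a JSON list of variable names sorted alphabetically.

Answer: ["j"]

Analysis:
Block summaries:
  B0: def={b,j} ue=∅
  B1: def={g,j} ue={j}
  B2: def={b,g} ue=∅
  B3: def={b} ue={j}
  B4: def={c} ue=∅

Live sets:
  live B0: ∅→{j}
  live B1: {j}→{j}
  live B2: ∅→∅
  live B3: {j}→{j}
  live B4: ∅→∅

live-out(B1) = ["j"]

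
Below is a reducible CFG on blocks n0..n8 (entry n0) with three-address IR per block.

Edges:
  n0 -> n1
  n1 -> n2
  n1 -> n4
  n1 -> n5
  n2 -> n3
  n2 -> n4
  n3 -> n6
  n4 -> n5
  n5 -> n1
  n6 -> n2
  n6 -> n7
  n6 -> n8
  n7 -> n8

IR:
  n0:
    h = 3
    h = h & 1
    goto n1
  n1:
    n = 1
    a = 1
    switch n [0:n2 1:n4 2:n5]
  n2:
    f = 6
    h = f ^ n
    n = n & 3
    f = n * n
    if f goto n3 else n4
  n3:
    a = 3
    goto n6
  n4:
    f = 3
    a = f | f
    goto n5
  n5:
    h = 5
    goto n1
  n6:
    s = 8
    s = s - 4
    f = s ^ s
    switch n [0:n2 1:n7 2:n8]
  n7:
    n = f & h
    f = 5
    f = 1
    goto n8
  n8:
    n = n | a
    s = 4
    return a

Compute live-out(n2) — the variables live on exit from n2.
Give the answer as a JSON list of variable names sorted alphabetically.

Per-block:
  n0 def {h} use ∅
  n1 def {a,n} use ∅
  n2 def {f,h,n} use {n}
  n3 def {a} use ∅
  n4 def {a,f} use ∅
  n5 def {h} use ∅
  n6 def {f,s} use {n}
  n7 def {f,n} use {f,h}
  n8 def {n,s} use {a,n}

Liveness:
  n0: in=∅ out=∅
  n1: in=∅ out={n}
  n2: in={n} out={h,n}
  n3: in={h,n} out={a,h,n}
  n4: in=∅ out=∅
  n5: in=∅ out=∅
  n6: in={a,h,n} out={a,f,h,n}
  n7: in={a,f,h} out={a,n}
  n8: in={a,n} out=∅

live-out(n2) = ["h", "n"]

Answer: ["h", "n"]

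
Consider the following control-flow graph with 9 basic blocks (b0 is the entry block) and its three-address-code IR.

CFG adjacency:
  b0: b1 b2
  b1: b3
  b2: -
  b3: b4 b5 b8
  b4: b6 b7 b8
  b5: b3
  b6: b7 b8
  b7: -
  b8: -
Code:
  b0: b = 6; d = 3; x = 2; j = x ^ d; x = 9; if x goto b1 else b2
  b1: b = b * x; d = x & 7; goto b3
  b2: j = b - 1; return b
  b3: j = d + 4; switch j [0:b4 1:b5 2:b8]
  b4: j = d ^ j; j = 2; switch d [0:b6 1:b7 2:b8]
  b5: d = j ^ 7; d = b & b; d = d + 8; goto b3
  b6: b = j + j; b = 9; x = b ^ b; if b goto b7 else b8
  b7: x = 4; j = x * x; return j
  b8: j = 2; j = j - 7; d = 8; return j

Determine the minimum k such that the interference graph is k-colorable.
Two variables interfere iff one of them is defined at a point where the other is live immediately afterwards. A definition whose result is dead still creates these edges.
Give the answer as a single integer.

Block summaries:
  b0 def {b,d,j,x} use ∅
  b1 def {b,d} use {b,x}
  b2 def {j} use {b}
  b3 def {j} use {d}
  b4 def {j} use {d,j}
  b5 def {d} use {b,j}
  b6 def {b,x} use {j}
  b7 def {j,x} use ∅
  b8 def {d,j} use ∅

Backward fixpoint:
  b0 li=∅ lo={b,x}
  b1 li={b,x} lo={b,d}
  b2 li={b} lo=∅
  b3 li={b,d} lo={b,d,j}
  b4 li={d,j} lo={j}
  b5 li={b,j} lo={b,d}
  b6 li={j} lo=∅
  b7 li=∅ lo=∅
  b8 li=∅ lo=∅

Interfere edges:
  b — {d,j,x}
  d — {b,j,x}
  j — {b,d}
  x — {b,d}

Chromatic number:
  lower bound: {b,d,j} mutually conflict ⇒ χ ≥ 3
  3-colouring: R0={b}  R1={d}  R2={j,x}
  χ = 3

Answer: 3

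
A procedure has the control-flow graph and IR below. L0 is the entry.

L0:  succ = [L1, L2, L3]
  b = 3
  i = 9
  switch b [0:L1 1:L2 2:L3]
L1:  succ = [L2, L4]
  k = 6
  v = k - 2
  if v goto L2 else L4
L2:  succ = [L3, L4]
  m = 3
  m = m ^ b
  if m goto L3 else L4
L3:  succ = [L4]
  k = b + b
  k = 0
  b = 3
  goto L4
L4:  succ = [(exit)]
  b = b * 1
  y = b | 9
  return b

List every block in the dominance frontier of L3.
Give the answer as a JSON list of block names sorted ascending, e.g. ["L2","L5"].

idom tree: L1←L0 L2←L0 L3←L0 L4←L0
Dom∩ at merges:
  L2: preds {L0,L1}: {L0} ∩ {L0,L1} = {L0}; idom=L0
  L3: preds {L0,L2}: {L0} ∩ {L0,L2} = {L0}; idom=L0
  L4: preds {L1,L2,L3}: {L0,L1} ∩ {L0,L2} ∩ {L0,L3} = {L0}; idom=L0

DF walk-up:
  L2←L0: walk · to L0
  L2←L1: walk L1 to L0
  L3←L0: walk · to L0
  L3←L2: walk L2 to L0
  L4←L1: walk L1 to L0
  L4←L2: walk L2 to L0
  L4←L3: walk L3 to L0
  L0: DF=∅
  L1: DF={L2,L4}
  L2: DF={L3,L4}
  L3: DF={L4}
  L4: DF=∅

DF(L3) = ["L4"]

Answer: ["L4"]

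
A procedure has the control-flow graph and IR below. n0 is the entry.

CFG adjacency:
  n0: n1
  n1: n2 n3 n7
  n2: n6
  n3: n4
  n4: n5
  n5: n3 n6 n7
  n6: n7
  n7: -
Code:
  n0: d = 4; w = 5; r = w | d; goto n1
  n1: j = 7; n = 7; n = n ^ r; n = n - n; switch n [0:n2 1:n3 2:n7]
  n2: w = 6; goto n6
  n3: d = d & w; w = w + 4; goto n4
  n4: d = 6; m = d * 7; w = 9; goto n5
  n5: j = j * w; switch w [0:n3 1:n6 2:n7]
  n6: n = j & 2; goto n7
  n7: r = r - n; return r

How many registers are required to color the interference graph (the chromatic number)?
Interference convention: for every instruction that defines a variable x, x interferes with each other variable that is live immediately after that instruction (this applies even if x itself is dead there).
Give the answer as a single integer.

Per-block:
  n0 def {d,r,w} use ∅
  n1 def {j,n} use {r}
  n2 def {w} use ∅
  n3 def {d,w} use {d,w}
  n4 def {d,m,w} use ∅
  n5 def {j} use {j,w}
  n6 def {n} use {j}
  n7 def {r} use {n,r}

Live sets:
  live n0: ∅→{d,r,w}
  live n1: {d,r,w}→{d,j,n,r,w}
  live n2: {j,r}→{j,r}
  live n3: {d,j,n,r,w}→{j,n,r}
  live n4: {j,n,r}→{d,j,n,r,w}
  live n5: {d,j,n,r,w}→{d,j,n,r,w}
  live n6: {j,r}→{n,r}
  live n7: {n,r}→∅

Conflict graph:
  d↔{j,m,n,r,w}
  j↔{d,m,n,r,w}
  m↔{d,j,n,r}
  n↔{d,j,m,r,w}
  r↔{d,j,m,n,w}
  w↔{d,j,n,r}

Chromatic number:
  {d,j,m,n,r} pairwise interfere (5-clique) ⇒ χ ≥ 5
  assign d→c0 j→c1 m→c4 n→c2 r→c3 w→c4 — no edge inside a register ⇒ χ ≤ 5
  χ = 5

Answer: 5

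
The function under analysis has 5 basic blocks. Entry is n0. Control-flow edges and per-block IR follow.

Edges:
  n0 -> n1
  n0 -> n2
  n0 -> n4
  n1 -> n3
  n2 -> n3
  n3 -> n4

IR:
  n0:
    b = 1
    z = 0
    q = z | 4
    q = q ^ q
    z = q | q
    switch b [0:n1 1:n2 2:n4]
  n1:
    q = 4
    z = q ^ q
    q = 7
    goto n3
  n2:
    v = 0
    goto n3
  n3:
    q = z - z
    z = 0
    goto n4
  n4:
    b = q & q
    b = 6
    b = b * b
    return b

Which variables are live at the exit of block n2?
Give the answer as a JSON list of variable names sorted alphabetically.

Answer: ["z"]

Working:
def/use:
  n0 def {b,q,z} use ∅
  n1 def {q,z} use ∅
  n2 def {v} use ∅
  n3 def {q,z} use {z}
  n4 def {b} use {q}

Backward fixpoint:
  n0 li=∅ lo={q,z}
  n1 li=∅ lo={z}
  n2 li={z} lo={z}
  n3 li={z} lo={q}
  n4 li={q} lo=∅

live-out(n2) = ["z"]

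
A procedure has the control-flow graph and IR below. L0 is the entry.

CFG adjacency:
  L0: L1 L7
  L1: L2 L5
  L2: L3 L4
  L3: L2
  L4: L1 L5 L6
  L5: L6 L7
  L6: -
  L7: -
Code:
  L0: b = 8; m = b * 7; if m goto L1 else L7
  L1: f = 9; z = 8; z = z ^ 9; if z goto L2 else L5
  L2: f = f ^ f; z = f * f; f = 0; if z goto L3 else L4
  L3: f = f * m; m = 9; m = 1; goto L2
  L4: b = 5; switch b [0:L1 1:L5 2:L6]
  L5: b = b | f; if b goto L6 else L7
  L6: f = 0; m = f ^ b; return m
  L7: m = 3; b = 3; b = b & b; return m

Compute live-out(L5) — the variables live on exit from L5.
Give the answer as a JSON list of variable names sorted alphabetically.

Block summaries:
  L0: def={b,m} ue=∅
  L1: def={f,z} ue=∅
  L2: def={f,z} ue={f}
  L3: def={f,m} ue={f,m}
  L4: def={b} ue=∅
  L5: def={b} ue={b,f}
  L6: def={f,m} ue={b}
  L7: def={b,m} ue=∅

Live sets:
  L0: in=∅ out={b,m}
  L1: in={b,m} out={b,f,m}
  L2: in={f,m} out={f,m}
  L3: in={f,m} out={f,m}
  L4: in={f,m} out={b,f,m}
  L5: in={b,f} out={b}
  L6: in={b} out=∅
  L7: in=∅ out=∅

live-out(L5) = ["b"]

Answer: ["b"]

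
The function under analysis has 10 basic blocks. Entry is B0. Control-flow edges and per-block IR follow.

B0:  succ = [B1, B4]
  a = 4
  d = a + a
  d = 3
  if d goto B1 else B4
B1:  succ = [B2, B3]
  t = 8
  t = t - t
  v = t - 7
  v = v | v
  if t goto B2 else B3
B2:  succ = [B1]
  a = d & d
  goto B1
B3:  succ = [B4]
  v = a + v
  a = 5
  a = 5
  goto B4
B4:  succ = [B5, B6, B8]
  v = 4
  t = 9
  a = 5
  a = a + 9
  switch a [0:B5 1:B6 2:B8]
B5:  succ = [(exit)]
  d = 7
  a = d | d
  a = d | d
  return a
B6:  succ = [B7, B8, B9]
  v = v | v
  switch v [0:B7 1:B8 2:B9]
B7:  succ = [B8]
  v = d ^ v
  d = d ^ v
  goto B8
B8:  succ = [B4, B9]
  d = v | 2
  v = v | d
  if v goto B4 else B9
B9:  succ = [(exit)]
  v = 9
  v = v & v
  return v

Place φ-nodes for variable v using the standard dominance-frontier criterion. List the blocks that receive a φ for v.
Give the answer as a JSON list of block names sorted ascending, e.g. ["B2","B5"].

Answer: ["B1", "B4", "B8", "B9"]

Analysis:
idom tree: B1←B0 B2←B1 B3←B1 B4←B0 B5←B4 B6←B4 B7←B6 B8←B4 B9←B4
Dom∩ at merges:
  B1: preds {B0,B2}: {B0} ∩ {B0,B1,B2} = {B0}; idom=B0
  B4: preds {B0,B3,B8}: {B0} ∩ {B0,B1,B3} ∩ {B0,B4,B8} = {B0}; idom=B0
  B8: preds {B4,B6,B7}: {B0,B4} ∩ {B0,B4,B6} ∩ {B0,B4,B6,B7} = {B0,B4}; idom=B4
  B9: preds {B6,B8}: {B0,B4,B6} ∩ {B0,B4,B8} = {B0,B4}; idom=B4

DF walk-up:
  join B1 pred B0: · stop@B0
  join B1 pred B2: B2→B1 stop@B0
  join B4 pred B0: · stop@B0
  join B4 pred B3: B3→B1 stop@B0
  join B4 pred B8: B8→B4 stop@B0
  join B8 pred B4: · stop@B4
  join B8 pred B6: B6 stop@B4
  join B8 pred B7: B7→B6 stop@B4
  join B9 pred B6: B6 stop@B4
  join B9 pred B8: B8 stop@B4
  B0 → ∅
  B1 → {B1,B4}
  B2 → {B1}
  B3 → {B4}
  B4 → {B4}
  B5 → ∅
  B6 → {B8,B9}
  B7 → {B8}
  B8 → {B4,B9}
  B9 → ∅

φ for v: defs {B1,B3,B4,B6,B7,B8,B9}
  DF⁺ = {B1,B4,B8,B9}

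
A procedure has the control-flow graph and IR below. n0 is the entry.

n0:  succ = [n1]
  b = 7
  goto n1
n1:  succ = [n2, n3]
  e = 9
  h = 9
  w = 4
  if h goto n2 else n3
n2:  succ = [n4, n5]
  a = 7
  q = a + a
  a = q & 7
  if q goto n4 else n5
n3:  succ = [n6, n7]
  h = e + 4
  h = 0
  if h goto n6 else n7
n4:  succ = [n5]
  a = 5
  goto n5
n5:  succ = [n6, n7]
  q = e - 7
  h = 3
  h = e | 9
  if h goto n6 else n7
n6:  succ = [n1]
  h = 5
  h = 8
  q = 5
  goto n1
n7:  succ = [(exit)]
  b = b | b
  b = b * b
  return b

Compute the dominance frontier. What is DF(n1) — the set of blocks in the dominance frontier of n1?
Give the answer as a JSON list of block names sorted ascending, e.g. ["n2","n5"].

idom tree: n1←n0 n2←n1 n3←n1 n4←n2 n5←n2 n6←n1 n7←n1
Join-block Dom:
  n1: preds {n0,n6}: {n0} ∩ {n0,n1,n6} = {n0}; idom=n0
  n5: preds {n2,n4}: {n0,n1,n2} ∩ {n0,n1,n2,n4} = {n0,n1,n2}; idom=n2
  n6: preds {n3,n5}: {n0,n1,n3} ∩ {n0,n1,n2,n5} = {n0,n1}; idom=n1
  n7: preds {n3,n5}: {n0,n1,n3} ∩ {n0,n1,n2,n5} = {n0,n1}; idom=n1

Frontier:
  join n1 pred n0: · stop@n0
  join n1 pred n6: n6→n1 stop@n0
  join n5 pred n2: · stop@n2
  join n5 pred n4: n4 stop@n2
  join n6 pred n3: n3 stop@n1
  join n6 pred n5: n5→n2 stop@n1
  join n7 pred n3: n3 stop@n1
  join n7 pred n5: n5→n2 stop@n1
  n0: DF=∅
  n1: DF={n1}
  n2: DF={n6,n7}
  n3: DF={n6,n7}
  n4: DF={n5}
  n5: DF={n6,n7}
  n6: DF={n1}
  n7: DF=∅

DF(n1) = ["n1"]

Answer: ["n1"]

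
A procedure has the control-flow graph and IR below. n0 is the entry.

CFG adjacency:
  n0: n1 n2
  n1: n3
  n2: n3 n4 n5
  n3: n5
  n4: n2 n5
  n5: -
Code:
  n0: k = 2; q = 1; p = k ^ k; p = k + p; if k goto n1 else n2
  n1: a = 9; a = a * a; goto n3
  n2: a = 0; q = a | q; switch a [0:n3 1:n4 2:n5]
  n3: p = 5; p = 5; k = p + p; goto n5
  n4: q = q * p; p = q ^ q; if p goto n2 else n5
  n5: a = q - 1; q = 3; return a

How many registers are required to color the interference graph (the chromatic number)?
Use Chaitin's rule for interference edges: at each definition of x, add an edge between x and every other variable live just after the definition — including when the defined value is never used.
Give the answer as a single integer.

Block summaries:
  n0 def {k,p,q} use ∅
  n1 def {a} use ∅
  n2 def {a,q} use {q}
  n3 def {k,p} use ∅
  n4 def {p,q} use {p,q}
  n5 def {a,q} use {q}

Live sets:
  n0 li=∅ lo={p,q}
  n1 li={q} lo={q}
  n2 li={p,q} lo={p,q}
  n3 li={q} lo={q}
  n4 li={p,q} lo={p,q}
  n5 li={q} lo=∅

Interfere edges:
  a↔{p,q}
  k↔{p,q}
  p↔{a,k,q}
  q↔{a,k,p}

Chromatic number:
  lower bound: {a,p,q} mutually conflict ⇒ χ ≥ 3
  assign a→r2 k→r2 p→r0 q→r1 — no edge inside a register ⇒ χ ≤ 3
  χ = 3

Answer: 3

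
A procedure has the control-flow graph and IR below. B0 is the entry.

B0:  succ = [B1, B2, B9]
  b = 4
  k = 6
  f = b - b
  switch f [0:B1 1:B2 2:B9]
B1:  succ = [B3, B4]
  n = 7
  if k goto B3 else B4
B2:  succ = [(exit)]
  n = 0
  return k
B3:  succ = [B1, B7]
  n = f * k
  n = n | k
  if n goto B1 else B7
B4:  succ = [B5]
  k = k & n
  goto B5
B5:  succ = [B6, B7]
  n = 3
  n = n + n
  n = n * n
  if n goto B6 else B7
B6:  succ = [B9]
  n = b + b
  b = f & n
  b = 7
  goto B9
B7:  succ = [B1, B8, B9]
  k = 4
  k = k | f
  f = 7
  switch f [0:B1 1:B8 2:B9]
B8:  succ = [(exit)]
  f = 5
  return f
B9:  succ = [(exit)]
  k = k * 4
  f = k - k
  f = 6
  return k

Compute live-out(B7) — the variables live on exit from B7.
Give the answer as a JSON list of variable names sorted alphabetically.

def/use:
  B0: {b,f,k} / ∅
  B1: {n} / {k}
  B2: {n} / {k}
  B3: {n} / {f,k}
  B4: {k} / {k,n}
  B5: {n} / ∅
  B6: {b,n} / {b,f}
  B7: {f,k} / {f}
  B8: {f} / ∅
  B9: {f,k} / {k}

Live sets:
  B0: in=∅ out={b,f,k}
  B1: in={b,f,k} out={b,f,k,n}
  B2: in={k} out=∅
  B3: in={b,f,k} out={b,f,k}
  B4: in={b,f,k,n} out={b,f,k}
  B5: in={b,f,k} out={b,f,k}
  B6: in={b,f,k} out={k}
  B7: in={b,f} out={b,f,k}
  B8: in=∅ out=∅
  B9: in={k} out=∅

live-out(B7) = ["b", "f", "k"]

Answer: ["b", "f", "k"]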